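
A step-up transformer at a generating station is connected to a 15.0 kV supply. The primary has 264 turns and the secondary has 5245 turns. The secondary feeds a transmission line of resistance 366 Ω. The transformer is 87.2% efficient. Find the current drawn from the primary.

I_p ≈ 18600 A

V_s = 15000 × 5245/264 = 298010 V.
I_s = V_s/R = 298010/366 = 814.24 A.
P_out = V_s I_s = 298010 × 814.24 = 2.4265×10^8 W.
P_in = P_out/η = 2.4265×10^8/0.872 = 2.7827×10^8 W.
I_p = P_in/V_p = 2.7827×10^8/15000 = 18600 A.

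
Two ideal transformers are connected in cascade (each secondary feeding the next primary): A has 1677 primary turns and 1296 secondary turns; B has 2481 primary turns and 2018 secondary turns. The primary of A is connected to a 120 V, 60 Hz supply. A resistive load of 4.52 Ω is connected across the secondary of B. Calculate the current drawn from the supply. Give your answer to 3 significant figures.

After A: V = 120.00 × 1296/1677 = 92.737 V.
After B: V = 92.737 × 2018/2481 = 75.431 V.
I_load = 75.431/4.52 = 16.688 A, so P_out = 75.431 × 16.688 = 1258.8 W.
All ideal ⇒ P_in = P_out, so I_supply = 1258.8/120 = 10.5 A.

I_supply ≈ 10.5 A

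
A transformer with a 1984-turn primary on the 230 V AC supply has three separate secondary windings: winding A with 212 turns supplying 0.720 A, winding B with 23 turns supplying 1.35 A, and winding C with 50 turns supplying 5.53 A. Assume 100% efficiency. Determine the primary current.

V_A = 230 × 212/1984 = 24.577 V; V_B = 230 × 23/1984 = 2.6663 V; V_C = 230 × 50/1984 = 5.7964 V.
P_out = V_A I_A + V_B I_B + V_C I_C = 24.577×0.720 + 2.6663×1.35 + 5.7964×5.53 = 17.695 + 3.5995 + 32.054 = 53.349 W.
Ideal ⇒ P_in = P_out, so I_p = P_out/V_p = 53.349/230 = 0.232 A.

I_p ≈ 0.232 A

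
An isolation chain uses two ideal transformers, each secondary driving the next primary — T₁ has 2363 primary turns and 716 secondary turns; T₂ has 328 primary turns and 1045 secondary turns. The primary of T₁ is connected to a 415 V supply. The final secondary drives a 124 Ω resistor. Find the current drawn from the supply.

I_supply ≈ 3.12 A

Secondary of T₁: V = 415.00 × 716/2363 = 125.75 V.
Secondary of T₂: V = 125.75 × 1045/328 = 400.63 V.
I_load = 400.63/124 = 3.2309 A, so P_out = 400.63 × 3.2309 = 1294.4 W.
All ideal ⇒ P_in = P_out, so I_supply = 1294.4/415 = 3.12 A.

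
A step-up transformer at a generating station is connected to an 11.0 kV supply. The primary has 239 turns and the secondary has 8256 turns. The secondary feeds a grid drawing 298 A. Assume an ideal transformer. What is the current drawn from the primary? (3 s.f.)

For an ideal transformer I_p N_p = I_s N_s, so I_p = 298 × 8256/239 = 10300 A.

I_p ≈ 10300 A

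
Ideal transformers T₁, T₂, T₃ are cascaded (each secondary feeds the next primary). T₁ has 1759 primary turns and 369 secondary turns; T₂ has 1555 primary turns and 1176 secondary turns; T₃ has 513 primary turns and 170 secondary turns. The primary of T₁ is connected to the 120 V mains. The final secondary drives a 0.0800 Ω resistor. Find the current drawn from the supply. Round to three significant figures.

After T₁: V = 120.00 × 369/1759 = 25.173 V.
After T₂: V = 25.173 × 1176/1555 = 19.038 V.
After T₃: V = 19.038 × 170/513 = 6.3089 V.
I_load = 6.3089/0.0800 = 78.861 A, so P_out = 6.3089 × 78.861 = 497.52 W.
All ideal ⇒ P_in = P_out, so I_supply = 497.52/120 = 4.15 A.

I_supply ≈ 4.15 A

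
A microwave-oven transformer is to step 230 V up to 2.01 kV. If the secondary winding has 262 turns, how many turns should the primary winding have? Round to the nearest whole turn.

N_p = 30 turns

N_p/N_s = V_p/V_s, so N_p = 262 × 230/2010 = 30.0 ≈ 30 turns.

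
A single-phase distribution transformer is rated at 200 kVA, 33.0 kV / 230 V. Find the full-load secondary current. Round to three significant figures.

I_s ≈ 870 A

I_s = S/V_s = 200000/230 = 870 A.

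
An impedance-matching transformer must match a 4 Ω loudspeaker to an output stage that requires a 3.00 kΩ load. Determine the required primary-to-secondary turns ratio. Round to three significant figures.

N_p/N_s ≈ 27.4

Z_p/Z_s = (N_p/N_s)², so N_p/N_s = √(3000/4) = √750 = 27.4.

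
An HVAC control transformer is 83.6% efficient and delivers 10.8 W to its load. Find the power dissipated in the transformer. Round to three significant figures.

P_in = P_out/η = 10.8/0.836 = 12.9187 W.
P_loss = P_in − P_out = 12.9187 − 10.8 = 2.12 W.

P_loss ≈ 2.12 W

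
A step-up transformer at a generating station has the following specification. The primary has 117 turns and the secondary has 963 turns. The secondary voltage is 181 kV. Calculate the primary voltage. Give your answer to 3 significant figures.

V_p/V_s = N_p/N_s, so V_p = 181000 × 117/963 = 22000 V.

V_p ≈ 22000 V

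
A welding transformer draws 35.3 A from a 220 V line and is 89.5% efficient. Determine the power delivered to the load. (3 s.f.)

P_in = V_p I_p = 220 × 35.3 = 7766.0 W.
P_out = η P_in = 0.895 × 7766.0 = 6950 W.

P_out ≈ 6950 W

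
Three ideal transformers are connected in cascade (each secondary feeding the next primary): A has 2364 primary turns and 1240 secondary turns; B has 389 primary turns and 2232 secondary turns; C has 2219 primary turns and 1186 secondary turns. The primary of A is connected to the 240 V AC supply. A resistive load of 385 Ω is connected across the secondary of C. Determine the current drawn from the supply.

After A: V = 240.00 × 1240/2364 = 125.89 V.
After B: V = 125.89 × 2232/389 = 722.32 V.
After C: V = 722.32 × 1186/2219 = 386.06 V.
I_load = 386.06/385 = 1.0028 A, so P_out = 386.06 × 1.0028 = 387.13 W.
All ideal ⇒ P_in = P_out, so I_supply = 387.13/240 = 1.61 A.

I_supply ≈ 1.61 A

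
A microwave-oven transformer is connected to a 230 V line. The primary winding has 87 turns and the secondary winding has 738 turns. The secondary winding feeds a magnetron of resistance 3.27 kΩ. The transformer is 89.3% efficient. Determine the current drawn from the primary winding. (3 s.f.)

V_s = 230 × 738/87 = 1951.0 V.
I_s = V_s/R = 1951.0/3270 = 0.59665 A.
P_out = V_s I_s = 1951.0 × 0.59665 = 1164.1 W.
P_in = P_out/η = 1164.1/0.893 = 1303.6 W.
I_p = P_in/V_p = 1303.6/230 = 5.67 A.

I_p ≈ 5.67 A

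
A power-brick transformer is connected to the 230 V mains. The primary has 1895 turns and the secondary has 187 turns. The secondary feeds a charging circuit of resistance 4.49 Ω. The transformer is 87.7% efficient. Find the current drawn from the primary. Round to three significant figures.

V_s = 230 × 187/1895 = 22.697 V.
I_s = V_s/R = 22.697/4.49 = 5.0549 A.
P_out = V_s I_s = 22.697 × 5.0549 = 114.73 W.
P_in = P_out/η = 114.73/0.877 = 130.82 W.
I_p = P_in/V_p = 130.82/230 = 0.569 A.

I_p ≈ 0.569 A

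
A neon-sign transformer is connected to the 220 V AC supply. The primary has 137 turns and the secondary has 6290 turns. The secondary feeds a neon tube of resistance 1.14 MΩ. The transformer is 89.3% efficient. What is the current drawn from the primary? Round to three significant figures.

V_s = 220 × 6290/137 = 10101 V.
I_s = V_s/R = 10101/(1.14×10^6) = 0.0088603 A.
P_out = V_s I_s = 10101 × 0.0088603 = 89.495 W.
P_in = P_out/η = 89.495/0.893 = 100.22 W.
I_p = P_in/V_p = 100.22/220 = 0.456 A.

I_p ≈ 0.456 A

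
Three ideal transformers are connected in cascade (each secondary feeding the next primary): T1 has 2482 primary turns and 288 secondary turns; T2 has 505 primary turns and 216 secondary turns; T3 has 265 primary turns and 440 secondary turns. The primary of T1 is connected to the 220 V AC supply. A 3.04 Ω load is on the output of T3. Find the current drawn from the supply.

I_supply ≈ 0.491 A

Secondary of T1: V = 220.00 × 288/2482 = 25.528 V.
Secondary of T2: V = 25.528 × 216/505 = 10.919 V.
Secondary of T3: V = 10.919 × 440/265 = 18.129 V.
I_load = 18.129/3.04 = 5.9636 A, so P_out = 18.129 × 5.9636 = 108.12 W.
All ideal ⇒ P_in = P_out, so I_supply = 108.12/220 = 0.491 A.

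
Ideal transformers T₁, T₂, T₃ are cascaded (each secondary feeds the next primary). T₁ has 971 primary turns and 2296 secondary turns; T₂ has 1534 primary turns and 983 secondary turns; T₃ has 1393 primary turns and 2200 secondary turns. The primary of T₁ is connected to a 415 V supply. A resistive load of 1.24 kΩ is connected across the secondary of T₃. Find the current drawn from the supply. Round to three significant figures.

I_supply ≈ 1.92 A

Secondary of T₁: V = 415.00 × 2296/971 = 981.30 V.
Secondary of T₂: V = 981.30 × 983/1534 = 628.82 V.
Secondary of T₃: V = 628.82 × 2200/1393 = 993.12 V.
I_load = 993.12/1240 = 0.80090 A, so P_out = 993.12 × 0.80090 = 795.39 W.
All ideal ⇒ P_in = P_out, so I_supply = 795.39/415 = 1.92 A.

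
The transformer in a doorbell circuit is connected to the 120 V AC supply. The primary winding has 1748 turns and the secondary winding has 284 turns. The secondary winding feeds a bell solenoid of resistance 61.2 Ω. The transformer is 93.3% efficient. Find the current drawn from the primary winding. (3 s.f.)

V_s = 120 × 284/1748 = 19.497 V.
I_s = V_s/R = 19.497/61.2 = 0.31857 A.
P_out = V_s I_s = 19.497 × 0.31857 = 6.2110 W.
P_in = P_out/η = 6.2110/0.933 = 6.6571 W.
I_p = P_in/V_p = 6.6571/120 = 0.0555 A.

I_p ≈ 0.0555 A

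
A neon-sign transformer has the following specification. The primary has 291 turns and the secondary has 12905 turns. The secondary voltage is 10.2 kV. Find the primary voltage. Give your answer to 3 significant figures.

V_p/V_s = N_p/N_s, so V_p = 10200 × 291/12905 = 230 V.

V_p ≈ 230 V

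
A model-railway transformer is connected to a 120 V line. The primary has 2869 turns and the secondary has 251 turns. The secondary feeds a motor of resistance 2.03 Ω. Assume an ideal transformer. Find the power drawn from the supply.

P ≈ 54.3 W

V_s = V_p × N_s/N_p = 120 × 251/2869 = 10.498 V.
I_s = V_s/R = 10.498/2.03 = 5.1716 A.
I_p = I_s × N_s/N_p = 5.1716 × 251/2869 = 0.45245 A.
P = V_p I_p = 120 × 0.45245 = 54.3 W.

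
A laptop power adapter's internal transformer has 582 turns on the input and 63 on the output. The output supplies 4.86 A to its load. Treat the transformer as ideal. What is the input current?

For an ideal transformer I_in/I_out = N_out/N_in, so I_in = 4.86 × 63/582 = 0.526 A.

I_in ≈ 0.526 A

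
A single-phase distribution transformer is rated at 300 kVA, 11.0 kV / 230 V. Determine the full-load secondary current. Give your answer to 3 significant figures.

I_s = S/V_s = 300000/230 = 1300 A.

I_s ≈ 1300 A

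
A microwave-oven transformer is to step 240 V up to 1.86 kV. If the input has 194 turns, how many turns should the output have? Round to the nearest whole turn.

N_out = 1504 turns

N_out/N_in = V_out/V_in, so N_out = 194 × 1860/240 = 1503.5 ≈ 1504 turns.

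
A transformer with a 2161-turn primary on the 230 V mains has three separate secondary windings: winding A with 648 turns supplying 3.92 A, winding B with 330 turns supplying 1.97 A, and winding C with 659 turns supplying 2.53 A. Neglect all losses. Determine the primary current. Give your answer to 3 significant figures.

V_A = 230 × 648/2161 = 68.968 V; V_B = 230 × 330/2161 = 35.123 V; V_C = 230 × 659/2161 = 70.139 V.
P_out = V_A I_A + V_B I_B + V_C I_C = 68.968×3.92 + 35.123×1.97 + 70.139×2.53 = 270.35 + 69.192 + 177.45 = 517.00 W.
Ideal ⇒ P_in = P_out, so I_p = P_out/V_p = 517.00/230 = 2.25 A.

I_p ≈ 2.25 A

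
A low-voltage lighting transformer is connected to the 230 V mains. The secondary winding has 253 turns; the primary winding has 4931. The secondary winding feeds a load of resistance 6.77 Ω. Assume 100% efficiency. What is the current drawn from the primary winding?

I_p ≈ 0.0894 A

V_s = V_p × N_s/N_p = 230 × 253/4931 = 11.801 V.
I_s = V_s/R = 11.801/6.77 = 1.7431 A.
For an ideal transformer I_p N_p = I_s N_s, so I_p = 1.7431 × 253/4931 = 0.0894 A.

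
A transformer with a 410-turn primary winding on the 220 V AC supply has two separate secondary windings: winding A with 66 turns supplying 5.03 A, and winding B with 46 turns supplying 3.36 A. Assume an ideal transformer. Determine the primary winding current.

V_A = 220 × 66/410 = 35.415 V; V_B = 220 × 46/410 = 24.683 V.
P_out = V_A I_A + V_B I_B = 35.415×5.03 + 24.683×3.36 = 178.14 + 82.935 = 261.07 W.
Ideal ⇒ P_in = P_out, so I_p = P_out/V_p = 261.07/220 = 1.19 A.

I_p ≈ 1.19 A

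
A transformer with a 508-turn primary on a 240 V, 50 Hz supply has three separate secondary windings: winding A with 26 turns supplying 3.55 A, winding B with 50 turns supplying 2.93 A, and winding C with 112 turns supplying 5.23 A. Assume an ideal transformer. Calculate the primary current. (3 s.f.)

V_A = 240 × 26/508 = 12.283 V; V_B = 240 × 50/508 = 23.622 V; V_C = 240 × 112/508 = 52.913 V.
P_out = V_A I_A + V_B I_B + V_C I_C = 12.283×3.55 + 23.622×2.93 + 52.913×5.23 = 43.606 + 69.213 + 276.74 = 389.56 W.
Ideal ⇒ P_in = P_out, so I_p = P_out/V_p = 389.56/240 = 1.62 A.

I_p ≈ 1.62 A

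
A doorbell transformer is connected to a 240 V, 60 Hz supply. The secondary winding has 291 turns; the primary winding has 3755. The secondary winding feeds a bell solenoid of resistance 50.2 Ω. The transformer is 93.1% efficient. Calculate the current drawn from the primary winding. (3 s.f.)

I_p ≈ 0.0308 A

V_s = 240 × 291/3755 = 18.599 V.
I_s = V_s/R = 18.599/50.2 = 0.37050 A.
P_out = V_s I_s = 18.599 × 0.37050 = 6.8910 W.
P_in = P_out/η = 6.8910/0.931 = 7.4018 W.
I_p = P_in/V_p = 7.4018/240 = 0.0308 A.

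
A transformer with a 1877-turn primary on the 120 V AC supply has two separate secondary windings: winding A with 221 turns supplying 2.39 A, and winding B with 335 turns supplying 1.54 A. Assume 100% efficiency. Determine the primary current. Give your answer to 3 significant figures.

V_A = 120 × 221/1877 = 14.129 V; V_B = 120 × 335/1877 = 21.417 V.
P_out = V_A I_A + V_B I_B = 14.129×2.39 + 21.417×1.54 = 33.768 + 32.982 = 66.751 W.
Ideal ⇒ P_in = P_out, so I_p = P_out/V_p = 66.751/120 = 0.556 A.

I_p ≈ 0.556 A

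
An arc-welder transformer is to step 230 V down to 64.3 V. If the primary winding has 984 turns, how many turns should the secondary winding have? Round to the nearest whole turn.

N_s = 275 turns

N_s/N_p = V_s/V_p, so N_s = 984 × 64.3/230 = 275.1 ≈ 275 turns.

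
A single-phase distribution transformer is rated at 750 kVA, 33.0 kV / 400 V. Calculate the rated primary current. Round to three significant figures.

I_p ≈ 22.7 A

I_p = S/V_p = 750000/33000 = 22.7 A.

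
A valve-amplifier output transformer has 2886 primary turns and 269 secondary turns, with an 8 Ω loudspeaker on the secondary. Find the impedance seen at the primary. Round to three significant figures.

Z_p = (N_p/N_s)² × Z_s = (2886/269)² × 8 = 921 Ω.

Z_p ≈ 921 Ω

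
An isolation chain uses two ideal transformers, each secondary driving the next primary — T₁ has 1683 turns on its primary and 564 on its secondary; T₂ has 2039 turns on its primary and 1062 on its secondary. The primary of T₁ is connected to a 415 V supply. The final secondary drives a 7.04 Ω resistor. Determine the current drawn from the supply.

I_supply ≈ 1.80 A

After T₁: V = 415.00 × 564/1683 = 139.07 V.
After T₂: V = 139.07 × 1062/2039 = 72.435 V.
I_load = 72.435/7.04 = 10.289 A, so P_out = 72.435 × 10.289 = 745.29 W.
All ideal ⇒ P_in = P_out, so I_supply = 745.29/415 = 1.80 A.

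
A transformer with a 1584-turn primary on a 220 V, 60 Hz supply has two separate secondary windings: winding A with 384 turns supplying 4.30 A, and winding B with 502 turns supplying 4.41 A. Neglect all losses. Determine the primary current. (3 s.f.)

I_p ≈ 2.44 A

V_A = 220 × 384/1584 = 53.333 V; V_B = 220 × 502/1584 = 69.722 V.
P_out = V_A I_A + V_B I_B = 53.333×4.30 + 69.722×4.41 = 229.33 + 307.48 = 536.81 W.
Ideal ⇒ P_in = P_out, so I_p = P_out/V_p = 536.81/220 = 2.44 A.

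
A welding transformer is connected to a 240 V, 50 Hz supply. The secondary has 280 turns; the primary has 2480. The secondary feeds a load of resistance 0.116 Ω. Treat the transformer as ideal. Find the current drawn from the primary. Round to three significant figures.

I_p ≈ 26.4 A

V_s = V_p × N_s/N_p = 240 × 280/2480 = 27.097 V.
I_s = V_s/R = 27.097/0.116 = 233.59 A.
For an ideal transformer I_p N_p = I_s N_s, so I_p = 233.59 × 280/2480 = 26.4 A.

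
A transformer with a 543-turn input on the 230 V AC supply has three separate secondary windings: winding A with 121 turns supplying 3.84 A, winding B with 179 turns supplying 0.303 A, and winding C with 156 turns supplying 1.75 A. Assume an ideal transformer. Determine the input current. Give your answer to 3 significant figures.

V_A = 230 × 121/543 = 51.252 V; V_B = 230 × 179/543 = 75.820 V; V_C = 230 × 156/543 = 66.077 V.
P_out = V_A I_A + V_B I_B + V_C I_C = 51.252×3.84 + 75.820×0.303 + 66.077×1.75 = 196.81 + 22.973 + 115.64 = 335.42 W.
Ideal ⇒ P_in = P_out, so I_in = P_out/V_in = 335.42/230 = 1.46 A.

I_in ≈ 1.46 A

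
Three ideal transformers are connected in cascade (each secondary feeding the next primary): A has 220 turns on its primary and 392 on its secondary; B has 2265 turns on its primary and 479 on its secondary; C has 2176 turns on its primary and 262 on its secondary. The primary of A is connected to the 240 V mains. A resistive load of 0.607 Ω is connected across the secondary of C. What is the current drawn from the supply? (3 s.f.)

I_supply ≈ 0.814 A

After A: V = 240.00 × 392/220 = 427.64 V.
After B: V = 427.64 × 479/2265 = 90.436 V.
After C: V = 90.436 × 262/2176 = 10.889 V.
I_load = 10.889/0.607 = 17.939 A, so P_out = 10.889 × 17.939 = 195.33 W.
All ideal ⇒ P_in = P_out, so I_supply = 195.33/240 = 0.814 A.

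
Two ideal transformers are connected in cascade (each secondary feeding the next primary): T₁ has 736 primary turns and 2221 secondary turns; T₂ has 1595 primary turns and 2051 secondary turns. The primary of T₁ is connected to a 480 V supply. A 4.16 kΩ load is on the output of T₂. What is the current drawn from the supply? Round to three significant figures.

After T₁: V = 480.00 × 2221/736 = 1448.5 V.
After T₂: V = 1448.5 × 2051/1595 = 1862.6 V.
I_load = 1862.6/4160 = 0.44774 A, so P_out = 1862.6 × 0.44774 = 833.95 W.
All ideal ⇒ P_in = P_out, so I_supply = 833.95/480 = 1.74 A.

I_supply ≈ 1.74 A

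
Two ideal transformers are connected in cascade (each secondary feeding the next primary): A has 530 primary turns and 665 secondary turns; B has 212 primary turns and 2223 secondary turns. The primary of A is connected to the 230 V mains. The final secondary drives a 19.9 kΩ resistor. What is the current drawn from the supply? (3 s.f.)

I_supply ≈ 2.00 A

Secondary of A: V = 230.00 × 665/530 = 288.58 V.
Secondary of B: V = 288.58 × 2223/212 = 3026.1 V.
I_load = 3026.1/19900 = 0.15206 A, so P_out = 3026.1 × 0.15206 = 460.15 W.
All ideal ⇒ P_in = P_out, so I_supply = 460.15/230 = 2.00 A.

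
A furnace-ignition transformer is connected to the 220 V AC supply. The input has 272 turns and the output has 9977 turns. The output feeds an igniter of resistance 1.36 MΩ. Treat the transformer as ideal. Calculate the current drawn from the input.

I_in ≈ 0.218 A

V_out = V_in × N_out/N_in = 220 × 9977/272 = 8069.6 V.
I_out = V_out/R = 8069.6/(1.36×10^6) = 0.0059336 A.
For an ideal transformer I_in N_in = I_out N_out, so I_in = 0.0059336 × 9977/272 = 0.218 A.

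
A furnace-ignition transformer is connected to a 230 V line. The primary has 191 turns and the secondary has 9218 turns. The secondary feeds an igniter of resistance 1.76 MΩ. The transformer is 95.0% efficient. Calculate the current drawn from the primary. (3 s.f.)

I_p ≈ 0.320 A

V_s = 230 × 9218/191 = 11100 V.
I_s = V_s/R = 11100/(1.76×10^6) = 0.0063069 A.
P_out = V_s I_s = 11100 × 0.0063069 = 70.008 W.
P_in = P_out/η = 70.008/0.950 = 73.693 W.
I_p = P_in/V_p = 73.693/230 = 0.320 A.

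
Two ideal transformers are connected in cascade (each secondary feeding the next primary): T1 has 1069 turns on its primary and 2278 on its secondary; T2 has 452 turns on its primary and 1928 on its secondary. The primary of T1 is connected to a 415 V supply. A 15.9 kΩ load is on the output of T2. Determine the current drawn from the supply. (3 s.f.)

Secondary of T1: V = 415.00 × 2278/1069 = 884.35 V.
Secondary of T2: V = 884.35 × 1928/452 = 3772.2 V.
I_load = 3772.2/15900 = 0.23724 A, so P_out = 3772.2 × 0.23724 = 894.93 W.
All ideal ⇒ P_in = P_out, so I_supply = 894.93/415 = 2.16 A.

I_supply ≈ 2.16 A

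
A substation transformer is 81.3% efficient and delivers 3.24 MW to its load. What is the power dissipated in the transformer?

P_loss ≈ 745000 W

P_in = P_out/η = 3.24×10^6/0.813 = 3.98524×10^6 W.
P_loss = P_in − P_out = 3.98524×10^6 − 3.24×10^6 = 745000 W.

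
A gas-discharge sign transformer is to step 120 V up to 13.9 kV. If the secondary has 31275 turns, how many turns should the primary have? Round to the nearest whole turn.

N_p/N_s = V_p/V_s, so N_p = 31275 × 120/13900 = 270.0 ≈ 270 turns.

N_p = 270 turns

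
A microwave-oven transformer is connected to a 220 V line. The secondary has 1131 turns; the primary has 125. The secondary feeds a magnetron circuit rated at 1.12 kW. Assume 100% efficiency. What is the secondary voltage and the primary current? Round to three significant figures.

V_s ≈ 1990 V, I_p ≈ 5.09 A

V_s = V_p × N_s/N_p = 220 × 1131/125 = 1990.6 V.
I_s = P/V_s = 1120/1990.6 = 0.56266 A.
I_p = I_s × N_s/N_p = 0.56266 × 1131/125 = 5.09 A.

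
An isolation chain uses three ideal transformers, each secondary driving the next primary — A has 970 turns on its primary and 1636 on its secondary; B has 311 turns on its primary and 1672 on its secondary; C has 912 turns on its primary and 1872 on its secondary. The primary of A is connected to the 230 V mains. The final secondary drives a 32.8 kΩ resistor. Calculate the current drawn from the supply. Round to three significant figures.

I_supply ≈ 2.43 A

After A: V = 230.00 × 1636/970 = 387.92 V.
After B: V = 387.92 × 1672/311 = 2085.5 V.
After C: V = 2085.5 × 1872/912 = 4280.8 V.
I_load = 4280.8/32800 = 0.13051 A, so P_out = 4280.8 × 0.13051 = 558.70 W.
All ideal ⇒ P_in = P_out, so I_supply = 558.70/230 = 2.43 A.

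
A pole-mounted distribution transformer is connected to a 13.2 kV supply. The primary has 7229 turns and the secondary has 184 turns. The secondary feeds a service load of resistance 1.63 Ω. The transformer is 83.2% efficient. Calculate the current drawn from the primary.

V_s = 13200 × 184/7229 = 335.98 V.
I_s = V_s/R = 335.98/1.63 = 206.12 A.
P_out = V_s I_s = 335.98 × 206.12 = 69253 W.
P_in = P_out/η = 69253/0.832 = 83237 W.
I_p = P_in/V_p = 83237/13200 = 6.31 A.

I_p ≈ 6.31 A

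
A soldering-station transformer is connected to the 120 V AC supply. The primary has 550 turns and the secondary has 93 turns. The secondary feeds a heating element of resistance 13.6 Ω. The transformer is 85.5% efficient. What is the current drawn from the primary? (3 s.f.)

I_p ≈ 0.295 A

V_s = 120 × 93/550 = 20.291 V.
I_s = V_s/R = 20.291/13.6 = 1.4920 A.
P_out = V_s I_s = 20.291 × 1.4920 = 30.274 W.
P_in = P_out/η = 30.274/0.855 = 35.408 W.
I_p = P_in/V_p = 35.408/120 = 0.295 A.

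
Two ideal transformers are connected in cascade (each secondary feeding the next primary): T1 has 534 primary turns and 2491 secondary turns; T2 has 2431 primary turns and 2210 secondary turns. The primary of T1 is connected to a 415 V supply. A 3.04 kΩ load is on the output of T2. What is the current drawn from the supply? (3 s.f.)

Secondary of T1: V = 415.00 × 2491/534 = 1935.9 V.
Secondary of T2: V = 1935.9 × 2210/2431 = 1759.9 V.
I_load = 1759.9/3040 = 0.57891 A, so P_out = 1759.9 × 0.57891 = 1018.8 W.
All ideal ⇒ P_in = P_out, so I_supply = 1018.8/415 = 2.46 A.

I_supply ≈ 2.46 A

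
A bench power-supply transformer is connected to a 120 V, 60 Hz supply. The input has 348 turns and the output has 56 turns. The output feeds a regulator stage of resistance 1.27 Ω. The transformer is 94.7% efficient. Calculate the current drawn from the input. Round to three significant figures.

V_out = 120 × 56/348 = 19.310 V.
I_out = V_out/R = 19.310/1.27 = 15.205 A.
P_out = V_out I_out = 19.310 × 15.205 = 293.61 W.
P_in = P_out/η = 293.61/0.947 = 310.05 W.
I_in = P_in/V_in = 310.05/120 = 2.58 A.

I_in ≈ 2.58 A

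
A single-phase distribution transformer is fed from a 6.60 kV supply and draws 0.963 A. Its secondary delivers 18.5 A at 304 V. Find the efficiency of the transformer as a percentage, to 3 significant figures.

η ≈ 88.5%

P_in = 6600 × 0.963 = 6355.80 W.
P_out = 304 × 18.5 = 5624.00 W.
η = P_out/P_in = 5624.00/6355.80 = 0.885.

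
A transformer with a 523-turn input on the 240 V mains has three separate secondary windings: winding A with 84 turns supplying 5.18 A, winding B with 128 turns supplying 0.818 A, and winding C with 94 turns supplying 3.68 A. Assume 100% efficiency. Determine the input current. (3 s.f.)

I_in ≈ 1.69 A

V_A = 240 × 84/523 = 38.547 V; V_B = 240 × 128/523 = 58.738 V; V_C = 240 × 94/523 = 43.136 V.
P_out = V_A I_A + V_B I_B + V_C I_C = 38.547×5.18 + 58.738×0.818 + 43.136×3.68 = 199.67 + 48.048 + 158.74 = 406.46 W.
Ideal ⇒ P_in = P_out, so I_in = P_out/V_in = 406.46/240 = 1.69 A.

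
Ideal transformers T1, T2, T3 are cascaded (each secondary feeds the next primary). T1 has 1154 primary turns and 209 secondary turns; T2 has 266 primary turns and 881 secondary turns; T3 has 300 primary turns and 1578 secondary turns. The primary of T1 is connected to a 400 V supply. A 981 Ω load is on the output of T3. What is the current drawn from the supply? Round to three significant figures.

After T1: V = 400.00 × 209/1154 = 72.444 V.
After T2: V = 72.444 × 881/266 = 239.94 V.
After T3: V = 239.94 × 1578/300 = 1262.1 V.
I_load = 1262.1/981 = 1.2865 A, so P_out = 1262.1 × 1.2865 = 1623.6 W.
All ideal ⇒ P_in = P_out, so I_supply = 1623.6/400 = 4.06 A.

I_supply ≈ 4.06 A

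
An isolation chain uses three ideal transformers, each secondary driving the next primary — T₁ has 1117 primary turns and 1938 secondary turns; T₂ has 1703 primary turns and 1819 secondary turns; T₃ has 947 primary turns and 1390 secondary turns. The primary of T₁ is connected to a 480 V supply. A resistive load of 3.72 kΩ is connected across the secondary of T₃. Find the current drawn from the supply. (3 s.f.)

I_supply ≈ 0.955 A

Secondary of T₁: V = 480.00 × 1938/1117 = 832.80 V.
Secondary of T₂: V = 832.80 × 1819/1703 = 889.53 V.
Secondary of T₃: V = 889.53 × 1390/947 = 1305.6 V.
I_load = 1305.6/3720 = 0.35098 A, so P_out = 1305.6 × 0.35098 = 458.25 W.
All ideal ⇒ P_in = P_out, so I_supply = 458.25/480 = 0.955 A.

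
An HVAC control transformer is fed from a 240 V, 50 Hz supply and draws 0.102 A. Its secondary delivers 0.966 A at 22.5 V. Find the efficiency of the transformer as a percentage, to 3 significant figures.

P_in = 240 × 0.102 = 24.4800 W.
P_out = 22.5 × 0.966 = 21.7350 W.
η = P_out/P_in = 21.7350/24.4800 = 0.888.

η ≈ 88.8%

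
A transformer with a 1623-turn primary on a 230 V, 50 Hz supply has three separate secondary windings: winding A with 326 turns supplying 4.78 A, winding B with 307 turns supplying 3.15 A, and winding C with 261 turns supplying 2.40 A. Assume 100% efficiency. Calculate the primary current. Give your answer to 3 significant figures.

V_A = 230 × 326/1623 = 46.198 V; V_B = 230 × 307/1623 = 43.506 V; V_C = 230 × 261/1623 = 36.987 V.
P_out = V_A I_A + V_B I_B + V_C I_C = 46.198×4.78 + 43.506×3.15 + 36.987×2.40 = 220.83 + 137.04 + 88.769 = 446.64 W.
Ideal ⇒ P_in = P_out, so I_p = P_out/V_p = 446.64/230 = 1.94 A.

I_p ≈ 1.94 A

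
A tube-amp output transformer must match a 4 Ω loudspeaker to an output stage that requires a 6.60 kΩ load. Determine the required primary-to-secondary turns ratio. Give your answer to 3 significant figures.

N_p/N_s ≈ 40.6

Z_p/Z_s = (N_p/N_s)², so N_p/N_s = √(6600/4) = √1650 = 40.6.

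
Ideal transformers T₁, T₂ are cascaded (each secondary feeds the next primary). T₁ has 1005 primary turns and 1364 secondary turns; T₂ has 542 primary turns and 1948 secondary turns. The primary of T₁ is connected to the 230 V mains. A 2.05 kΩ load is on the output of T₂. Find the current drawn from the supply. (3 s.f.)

I_supply ≈ 2.67 A

After T₁: V = 230.00 × 1364/1005 = 312.16 V.
After T₂: V = 312.16 × 1948/542 = 1121.9 V.
I_load = 1121.9/2050 = 0.54728 A, so P_out = 1121.9 × 0.54728 = 614.01 W.
All ideal ⇒ P_in = P_out, so I_supply = 614.01/230 = 2.67 A.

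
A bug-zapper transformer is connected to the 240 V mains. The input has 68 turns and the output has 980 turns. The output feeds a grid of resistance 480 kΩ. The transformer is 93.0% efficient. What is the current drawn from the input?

V_out = 240 × 980/68 = 3458.8 V.
I_out = V_out/R = 3458.8/480000 = 0.0072059 A.
P_out = V_out I_out = 3458.8 × 0.0072059 = 24.924 W.
P_in = P_out/η = 24.924/0.930 = 26.800 W.
I_in = P_in/V_in = 26.800/240 = 0.112 A.

I_in ≈ 0.112 A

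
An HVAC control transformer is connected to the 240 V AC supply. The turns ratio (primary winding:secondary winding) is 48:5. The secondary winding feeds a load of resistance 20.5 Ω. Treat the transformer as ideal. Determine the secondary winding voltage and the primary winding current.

V_s ≈ 25.0 V, I_p ≈ 0.127 A

V_s = V_p × N_s/N_p = 240 × 5/48 = 25.000 V.
I_s = V_s/R = 25.000/20.5 = 1.2195 A.
I_p = I_s × N_s/N_p = 1.2195 × 5/48 = 0.127 A.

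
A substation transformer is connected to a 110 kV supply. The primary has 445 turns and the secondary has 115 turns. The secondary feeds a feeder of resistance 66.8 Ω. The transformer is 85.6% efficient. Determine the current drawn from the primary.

V_s = 110000 × 115/445 = 28427 V.
I_s = V_s/R = 28427/66.8 = 425.55 A.
P_out = V_s I_s = 28427 × 425.55 = 1.2097×10^7 W.
P_in = P_out/η = 1.2097×10^7/0.856 = 1.4132×10^7 W.
I_p = P_in/V_p = 1.4132×10^7/110000 = 128 A.

I_p ≈ 128 A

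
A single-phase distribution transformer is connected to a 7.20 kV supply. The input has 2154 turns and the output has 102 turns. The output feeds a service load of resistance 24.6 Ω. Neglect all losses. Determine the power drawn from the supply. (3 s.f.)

V_out = V_in × N_out/N_in = 7200 × 102/2154 = 340.95 V.
I_out = V_out/R = 340.95/24.6 = 13.860 A.
I_in = I_out × N_out/N_in = 13.860 × 102/2154 = 0.65631 A.
P = V_in I_in = 7200 × 0.65631 = 4730 W.

P ≈ 4730 W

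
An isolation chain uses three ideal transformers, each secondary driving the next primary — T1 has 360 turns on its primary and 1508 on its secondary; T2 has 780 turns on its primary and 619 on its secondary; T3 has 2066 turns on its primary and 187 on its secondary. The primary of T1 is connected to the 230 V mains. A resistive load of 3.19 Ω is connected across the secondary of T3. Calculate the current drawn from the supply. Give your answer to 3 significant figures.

After T1: V = 230.00 × 1508/360 = 963.44 V.
After T2: V = 963.44 × 619/780 = 764.58 V.
After T3: V = 764.58 × 187/2066 = 69.204 V.
I_load = 69.204/3.19 = 21.694 A, so P_out = 69.204 × 21.694 = 1501.3 W.
All ideal ⇒ P_in = P_out, so I_supply = 1501.3/230 = 6.53 A.

I_supply ≈ 6.53 A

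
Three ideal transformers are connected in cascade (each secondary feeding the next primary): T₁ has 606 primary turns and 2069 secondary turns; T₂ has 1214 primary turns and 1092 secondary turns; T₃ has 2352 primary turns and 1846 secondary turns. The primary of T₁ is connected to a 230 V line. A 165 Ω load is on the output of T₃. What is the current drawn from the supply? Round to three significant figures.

I_supply ≈ 8.10 A

Secondary of T₁: V = 230.00 × 2069/606 = 785.26 V.
Secondary of T₂: V = 785.26 × 1092/1214 = 706.35 V.
Secondary of T₃: V = 706.35 × 1846/2352 = 554.39 V.
I_load = 554.39/165 = 3.3599 A, so P_out = 554.39 × 3.3599 = 1862.7 W.
All ideal ⇒ P_in = P_out, so I_supply = 1862.7/230 = 8.10 A.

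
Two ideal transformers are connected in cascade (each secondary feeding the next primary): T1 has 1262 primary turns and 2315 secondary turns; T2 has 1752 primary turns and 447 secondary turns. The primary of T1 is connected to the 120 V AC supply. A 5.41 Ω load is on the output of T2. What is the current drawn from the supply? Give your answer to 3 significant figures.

After T1: V = 120.00 × 2315/1262 = 220.13 V.
After T2: V = 220.13 × 447/1752 = 56.162 V.
I_load = 56.162/5.41 = 10.381 A, so P_out = 56.162 × 10.381 = 583.04 W.
All ideal ⇒ P_in = P_out, so I_supply = 583.04/120 = 4.86 A.

I_supply ≈ 4.86 A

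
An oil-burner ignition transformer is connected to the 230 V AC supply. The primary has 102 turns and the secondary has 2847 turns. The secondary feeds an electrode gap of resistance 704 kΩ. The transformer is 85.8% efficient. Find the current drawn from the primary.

I_p ≈ 0.297 A

V_s = 230 × 2847/102 = 6419.7 V.
I_s = V_s/R = 6419.7/704000 = 0.0091189 A.
P_out = V_s I_s = 6419.7 × 0.0091189 = 58.541 W.
P_in = P_out/η = 58.541/0.858 = 68.229 W.
I_p = P_in/V_p = 68.229/230 = 0.297 A.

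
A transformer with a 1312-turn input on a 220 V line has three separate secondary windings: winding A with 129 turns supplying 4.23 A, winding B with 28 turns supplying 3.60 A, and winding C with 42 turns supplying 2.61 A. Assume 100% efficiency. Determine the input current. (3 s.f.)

V_A = 220 × 129/1312 = 21.631 V; V_B = 220 × 28/1312 = 4.6951 V; V_C = 220 × 42/1312 = 7.0427 V.
P_out = V_A I_A + V_B I_B + V_C I_C = 21.631×4.23 + 4.6951×3.60 + 7.0427×2.61 = 91.500 + 16.902 + 18.381 = 126.78 W.
Ideal ⇒ P_in = P_out, so I_in = P_out/V_in = 126.78/220 = 0.576 A.

I_in ≈ 0.576 A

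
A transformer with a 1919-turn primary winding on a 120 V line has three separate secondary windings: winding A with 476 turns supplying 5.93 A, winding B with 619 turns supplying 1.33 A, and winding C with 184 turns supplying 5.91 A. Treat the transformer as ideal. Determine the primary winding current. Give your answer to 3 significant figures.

I_p ≈ 2.47 A

V_A = 120 × 476/1919 = 29.766 V; V_B = 120 × 619/1919 = 38.708 V; V_C = 120 × 184/1919 = 11.506 V.
P_out = V_A I_A + V_B I_B + V_C I_C = 29.766×5.93 + 38.708×1.33 + 11.506×5.91 = 176.51 + 51.481 + 68.000 = 295.99 W.
Ideal ⇒ P_in = P_out, so I_p = P_out/V_p = 295.99/120 = 2.47 A.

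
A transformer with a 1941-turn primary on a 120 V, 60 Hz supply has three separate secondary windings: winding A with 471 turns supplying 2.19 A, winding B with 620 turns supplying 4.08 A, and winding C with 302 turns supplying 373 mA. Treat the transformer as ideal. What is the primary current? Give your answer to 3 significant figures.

V_A = 120 × 471/1941 = 29.119 V; V_B = 120 × 620/1941 = 38.331 V; V_C = 120 × 302/1941 = 18.671 V.
P_out = V_A I_A + V_B I_B + V_C I_C = 29.119×2.19 + 38.331×4.08 + 18.671×0.373 = 63.771 + 156.39 + 6.9642 = 227.12 W.
Ideal ⇒ P_in = P_out, so I_p = P_out/V_p = 227.12/120 = 1.89 A.

I_p ≈ 1.89 A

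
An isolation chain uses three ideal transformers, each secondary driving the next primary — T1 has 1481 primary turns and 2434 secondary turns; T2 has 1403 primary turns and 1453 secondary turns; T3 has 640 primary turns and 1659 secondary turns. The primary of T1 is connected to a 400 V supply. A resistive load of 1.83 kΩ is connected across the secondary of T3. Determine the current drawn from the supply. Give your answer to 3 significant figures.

Secondary of T1: V = 400.00 × 2434/1481 = 657.39 V.
Secondary of T2: V = 657.39 × 1453/1403 = 680.82 V.
Secondary of T3: V = 680.82 × 1659/640 = 1764.8 V.
I_load = 1764.8/1830 = 0.96438 A, so P_out = 1764.8 × 0.96438 = 1702.0 W.
All ideal ⇒ P_in = P_out, so I_supply = 1702.0/400 = 4.25 A.

I_supply ≈ 4.25 A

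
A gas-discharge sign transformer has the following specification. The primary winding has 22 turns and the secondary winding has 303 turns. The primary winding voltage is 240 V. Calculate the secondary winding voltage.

V_s/V_p = N_s/N_p, so V_s = 240 × 303/22 = 3310 V.

V_s ≈ 3310 V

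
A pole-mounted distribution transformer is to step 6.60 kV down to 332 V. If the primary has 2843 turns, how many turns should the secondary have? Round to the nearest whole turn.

N_s/N_p = V_s/V_p, so N_s = 2843 × 332/6600 = 143.0 ≈ 143 turns.

N_s = 143 turns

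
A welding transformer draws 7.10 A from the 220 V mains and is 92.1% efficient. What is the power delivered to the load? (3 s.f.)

P_out ≈ 1440 W

P_in = V_p I_p = 220 × 7.10 = 1562.0 W.
P_out = η P_in = 0.921 × 1562.0 = 1440 W.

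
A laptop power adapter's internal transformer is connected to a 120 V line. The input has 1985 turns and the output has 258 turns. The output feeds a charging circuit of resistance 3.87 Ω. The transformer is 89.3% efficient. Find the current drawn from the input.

V_out = 120 × 258/1985 = 15.597 V.
I_out = V_out/R = 15.597/3.87 = 4.0302 A.
P_out = V_out I_out = 15.597 × 4.0302 = 62.859 W.
P_in = P_out/η = 62.859/0.893 = 70.391 W.
I_in = P_in/V_in = 70.391/120 = 0.587 A.

I_in ≈ 0.587 A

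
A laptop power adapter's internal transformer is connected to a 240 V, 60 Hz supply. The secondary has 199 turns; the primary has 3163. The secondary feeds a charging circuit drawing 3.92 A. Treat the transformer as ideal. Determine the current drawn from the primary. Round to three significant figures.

I_p ≈ 0.247 A

For an ideal transformer I_p N_p = I_s N_s, so I_p = 3.92 × 199/3163 = 0.247 A.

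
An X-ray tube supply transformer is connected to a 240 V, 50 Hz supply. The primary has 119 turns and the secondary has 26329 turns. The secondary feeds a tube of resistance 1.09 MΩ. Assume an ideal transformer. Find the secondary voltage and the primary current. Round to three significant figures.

V_s ≈ 53100 V, I_p ≈ 10.8 A

V_s = V_p × N_s/N_p = 240 × 26329/119 = 53101 V.
I_s = V_s/R = 53101/(1.09×10^6) = 0.048716 A.
I_p = I_s × N_s/N_p = 0.048716 × 26329/119 = 10.8 A.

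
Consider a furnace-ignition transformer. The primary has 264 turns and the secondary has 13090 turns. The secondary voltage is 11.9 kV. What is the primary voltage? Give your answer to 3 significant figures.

V_p ≈ 240 V

V_p/V_s = N_p/N_s, so V_p = 11900 × 264/13090 = 240 V.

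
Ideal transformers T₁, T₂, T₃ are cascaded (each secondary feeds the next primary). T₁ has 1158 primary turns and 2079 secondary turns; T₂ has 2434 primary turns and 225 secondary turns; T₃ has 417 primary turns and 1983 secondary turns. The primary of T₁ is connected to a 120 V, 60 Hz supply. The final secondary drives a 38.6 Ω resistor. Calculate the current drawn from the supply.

I_supply ≈ 1.94 A

After T₁: V = 120.00 × 2079/1158 = 215.44 V.
After T₂: V = 215.44 × 225/2434 = 19.915 V.
After T₃: V = 19.915 × 1983/417 = 94.706 V.
I_load = 94.706/38.6 = 2.4535 A, so P_out = 94.706 × 2.4535 = 232.36 W.
All ideal ⇒ P_in = P_out, so I_supply = 232.36/120 = 1.94 A.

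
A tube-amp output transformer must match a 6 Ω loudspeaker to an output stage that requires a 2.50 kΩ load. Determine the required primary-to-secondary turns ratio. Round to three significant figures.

Z_p/Z_s = (N_p/N_s)², so N_p/N_s = √(2500/6) = √417 = 20.4.

N_p/N_s ≈ 20.4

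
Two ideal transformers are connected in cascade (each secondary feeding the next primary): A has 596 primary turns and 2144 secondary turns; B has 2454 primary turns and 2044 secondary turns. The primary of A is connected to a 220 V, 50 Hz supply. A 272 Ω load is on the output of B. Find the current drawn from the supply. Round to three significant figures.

I_supply ≈ 7.26 A

After A: V = 220.00 × 2144/596 = 791.41 V.
After B: V = 791.41 × 2044/2454 = 659.19 V.
I_load = 659.19/272 = 2.4235 A, so P_out = 659.19 × 2.4235 = 1597.5 W.
All ideal ⇒ P_in = P_out, so I_supply = 1597.5/220 = 7.26 A.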